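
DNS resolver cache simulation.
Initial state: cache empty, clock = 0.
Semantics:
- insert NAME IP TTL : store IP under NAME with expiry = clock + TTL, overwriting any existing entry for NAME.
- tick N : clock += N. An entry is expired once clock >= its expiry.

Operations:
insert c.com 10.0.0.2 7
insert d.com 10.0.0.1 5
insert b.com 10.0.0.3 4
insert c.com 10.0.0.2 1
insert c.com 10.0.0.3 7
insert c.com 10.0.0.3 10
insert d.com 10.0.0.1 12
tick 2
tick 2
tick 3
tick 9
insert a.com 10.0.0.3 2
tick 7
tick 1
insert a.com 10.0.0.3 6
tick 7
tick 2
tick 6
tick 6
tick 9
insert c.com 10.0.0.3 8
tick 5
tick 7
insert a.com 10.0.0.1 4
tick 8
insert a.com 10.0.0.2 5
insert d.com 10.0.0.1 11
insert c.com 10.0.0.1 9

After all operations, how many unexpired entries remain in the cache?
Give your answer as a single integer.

Answer: 3

Derivation:
Op 1: insert c.com -> 10.0.0.2 (expiry=0+7=7). clock=0
Op 2: insert d.com -> 10.0.0.1 (expiry=0+5=5). clock=0
Op 3: insert b.com -> 10.0.0.3 (expiry=0+4=4). clock=0
Op 4: insert c.com -> 10.0.0.2 (expiry=0+1=1). clock=0
Op 5: insert c.com -> 10.0.0.3 (expiry=0+7=7). clock=0
Op 6: insert c.com -> 10.0.0.3 (expiry=0+10=10). clock=0
Op 7: insert d.com -> 10.0.0.1 (expiry=0+12=12). clock=0
Op 8: tick 2 -> clock=2.
Op 9: tick 2 -> clock=4. purged={b.com}
Op 10: tick 3 -> clock=7.
Op 11: tick 9 -> clock=16. purged={c.com,d.com}
Op 12: insert a.com -> 10.0.0.3 (expiry=16+2=18). clock=16
Op 13: tick 7 -> clock=23. purged={a.com}
Op 14: tick 1 -> clock=24.
Op 15: insert a.com -> 10.0.0.3 (expiry=24+6=30). clock=24
Op 16: tick 7 -> clock=31. purged={a.com}
Op 17: tick 2 -> clock=33.
Op 18: tick 6 -> clock=39.
Op 19: tick 6 -> clock=45.
Op 20: tick 9 -> clock=54.
Op 21: insert c.com -> 10.0.0.3 (expiry=54+8=62). clock=54
Op 22: tick 5 -> clock=59.
Op 23: tick 7 -> clock=66. purged={c.com}
Op 24: insert a.com -> 10.0.0.1 (expiry=66+4=70). clock=66
Op 25: tick 8 -> clock=74. purged={a.com}
Op 26: insert a.com -> 10.0.0.2 (expiry=74+5=79). clock=74
Op 27: insert d.com -> 10.0.0.1 (expiry=74+11=85). clock=74
Op 28: insert c.com -> 10.0.0.1 (expiry=74+9=83). clock=74
Final cache (unexpired): {a.com,c.com,d.com} -> size=3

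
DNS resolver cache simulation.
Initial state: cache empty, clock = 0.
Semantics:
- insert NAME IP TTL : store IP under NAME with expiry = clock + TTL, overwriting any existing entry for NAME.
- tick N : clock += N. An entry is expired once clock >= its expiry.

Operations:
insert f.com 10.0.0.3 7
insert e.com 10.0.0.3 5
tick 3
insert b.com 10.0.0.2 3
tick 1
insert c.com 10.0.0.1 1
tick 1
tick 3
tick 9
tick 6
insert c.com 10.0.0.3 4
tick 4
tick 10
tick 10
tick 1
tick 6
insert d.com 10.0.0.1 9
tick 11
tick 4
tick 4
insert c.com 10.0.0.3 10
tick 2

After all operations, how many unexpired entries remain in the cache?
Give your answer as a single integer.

Op 1: insert f.com -> 10.0.0.3 (expiry=0+7=7). clock=0
Op 2: insert e.com -> 10.0.0.3 (expiry=0+5=5). clock=0
Op 3: tick 3 -> clock=3.
Op 4: insert b.com -> 10.0.0.2 (expiry=3+3=6). clock=3
Op 5: tick 1 -> clock=4.
Op 6: insert c.com -> 10.0.0.1 (expiry=4+1=5). clock=4
Op 7: tick 1 -> clock=5. purged={c.com,e.com}
Op 8: tick 3 -> clock=8. purged={b.com,f.com}
Op 9: tick 9 -> clock=17.
Op 10: tick 6 -> clock=23.
Op 11: insert c.com -> 10.0.0.3 (expiry=23+4=27). clock=23
Op 12: tick 4 -> clock=27. purged={c.com}
Op 13: tick 10 -> clock=37.
Op 14: tick 10 -> clock=47.
Op 15: tick 1 -> clock=48.
Op 16: tick 6 -> clock=54.
Op 17: insert d.com -> 10.0.0.1 (expiry=54+9=63). clock=54
Op 18: tick 11 -> clock=65. purged={d.com}
Op 19: tick 4 -> clock=69.
Op 20: tick 4 -> clock=73.
Op 21: insert c.com -> 10.0.0.3 (expiry=73+10=83). clock=73
Op 22: tick 2 -> clock=75.
Final cache (unexpired): {c.com} -> size=1

Answer: 1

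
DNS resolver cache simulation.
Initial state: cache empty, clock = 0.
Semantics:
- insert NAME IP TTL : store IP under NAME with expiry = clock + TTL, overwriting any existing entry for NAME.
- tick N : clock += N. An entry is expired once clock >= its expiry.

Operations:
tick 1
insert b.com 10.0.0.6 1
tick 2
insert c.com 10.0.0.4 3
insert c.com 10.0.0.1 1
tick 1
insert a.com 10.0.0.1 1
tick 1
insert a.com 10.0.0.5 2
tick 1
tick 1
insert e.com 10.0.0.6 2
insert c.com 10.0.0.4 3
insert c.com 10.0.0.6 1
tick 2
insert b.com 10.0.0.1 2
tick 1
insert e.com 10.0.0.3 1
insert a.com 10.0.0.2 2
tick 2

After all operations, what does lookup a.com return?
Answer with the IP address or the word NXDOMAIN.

Answer: NXDOMAIN

Derivation:
Op 1: tick 1 -> clock=1.
Op 2: insert b.com -> 10.0.0.6 (expiry=1+1=2). clock=1
Op 3: tick 2 -> clock=3. purged={b.com}
Op 4: insert c.com -> 10.0.0.4 (expiry=3+3=6). clock=3
Op 5: insert c.com -> 10.0.0.1 (expiry=3+1=4). clock=3
Op 6: tick 1 -> clock=4. purged={c.com}
Op 7: insert a.com -> 10.0.0.1 (expiry=4+1=5). clock=4
Op 8: tick 1 -> clock=5. purged={a.com}
Op 9: insert a.com -> 10.0.0.5 (expiry=5+2=7). clock=5
Op 10: tick 1 -> clock=6.
Op 11: tick 1 -> clock=7. purged={a.com}
Op 12: insert e.com -> 10.0.0.6 (expiry=7+2=9). clock=7
Op 13: insert c.com -> 10.0.0.4 (expiry=7+3=10). clock=7
Op 14: insert c.com -> 10.0.0.6 (expiry=7+1=8). clock=7
Op 15: tick 2 -> clock=9. purged={c.com,e.com}
Op 16: insert b.com -> 10.0.0.1 (expiry=9+2=11). clock=9
Op 17: tick 1 -> clock=10.
Op 18: insert e.com -> 10.0.0.3 (expiry=10+1=11). clock=10
Op 19: insert a.com -> 10.0.0.2 (expiry=10+2=12). clock=10
Op 20: tick 2 -> clock=12. purged={a.com,b.com,e.com}
lookup a.com: not in cache (expired or never inserted)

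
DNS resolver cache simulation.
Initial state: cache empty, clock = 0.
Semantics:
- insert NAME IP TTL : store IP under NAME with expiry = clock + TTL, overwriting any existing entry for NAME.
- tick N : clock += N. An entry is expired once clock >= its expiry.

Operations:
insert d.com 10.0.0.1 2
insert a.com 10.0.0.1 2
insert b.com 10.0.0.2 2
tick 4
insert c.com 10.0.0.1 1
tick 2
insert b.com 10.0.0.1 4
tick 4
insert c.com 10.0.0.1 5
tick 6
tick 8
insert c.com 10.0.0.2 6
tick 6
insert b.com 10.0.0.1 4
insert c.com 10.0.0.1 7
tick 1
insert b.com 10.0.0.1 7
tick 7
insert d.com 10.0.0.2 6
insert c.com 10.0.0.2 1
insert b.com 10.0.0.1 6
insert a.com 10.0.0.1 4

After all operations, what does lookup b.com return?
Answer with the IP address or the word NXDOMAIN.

Answer: 10.0.0.1

Derivation:
Op 1: insert d.com -> 10.0.0.1 (expiry=0+2=2). clock=0
Op 2: insert a.com -> 10.0.0.1 (expiry=0+2=2). clock=0
Op 3: insert b.com -> 10.0.0.2 (expiry=0+2=2). clock=0
Op 4: tick 4 -> clock=4. purged={a.com,b.com,d.com}
Op 5: insert c.com -> 10.0.0.1 (expiry=4+1=5). clock=4
Op 6: tick 2 -> clock=6. purged={c.com}
Op 7: insert b.com -> 10.0.0.1 (expiry=6+4=10). clock=6
Op 8: tick 4 -> clock=10. purged={b.com}
Op 9: insert c.com -> 10.0.0.1 (expiry=10+5=15). clock=10
Op 10: tick 6 -> clock=16. purged={c.com}
Op 11: tick 8 -> clock=24.
Op 12: insert c.com -> 10.0.0.2 (expiry=24+6=30). clock=24
Op 13: tick 6 -> clock=30. purged={c.com}
Op 14: insert b.com -> 10.0.0.1 (expiry=30+4=34). clock=30
Op 15: insert c.com -> 10.0.0.1 (expiry=30+7=37). clock=30
Op 16: tick 1 -> clock=31.
Op 17: insert b.com -> 10.0.0.1 (expiry=31+7=38). clock=31
Op 18: tick 7 -> clock=38. purged={b.com,c.com}
Op 19: insert d.com -> 10.0.0.2 (expiry=38+6=44). clock=38
Op 20: insert c.com -> 10.0.0.2 (expiry=38+1=39). clock=38
Op 21: insert b.com -> 10.0.0.1 (expiry=38+6=44). clock=38
Op 22: insert a.com -> 10.0.0.1 (expiry=38+4=42). clock=38
lookup b.com: present, ip=10.0.0.1 expiry=44 > clock=38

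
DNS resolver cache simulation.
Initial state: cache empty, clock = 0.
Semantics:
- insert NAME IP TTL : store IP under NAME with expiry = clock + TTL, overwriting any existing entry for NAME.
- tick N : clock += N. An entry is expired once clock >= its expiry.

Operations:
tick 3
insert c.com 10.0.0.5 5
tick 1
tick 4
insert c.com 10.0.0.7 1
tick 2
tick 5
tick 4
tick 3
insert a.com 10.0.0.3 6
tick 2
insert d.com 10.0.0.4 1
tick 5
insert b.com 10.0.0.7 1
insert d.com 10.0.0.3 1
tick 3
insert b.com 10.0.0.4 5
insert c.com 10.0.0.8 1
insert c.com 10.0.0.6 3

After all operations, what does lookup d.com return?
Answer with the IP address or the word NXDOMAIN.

Op 1: tick 3 -> clock=3.
Op 2: insert c.com -> 10.0.0.5 (expiry=3+5=8). clock=3
Op 3: tick 1 -> clock=4.
Op 4: tick 4 -> clock=8. purged={c.com}
Op 5: insert c.com -> 10.0.0.7 (expiry=8+1=9). clock=8
Op 6: tick 2 -> clock=10. purged={c.com}
Op 7: tick 5 -> clock=15.
Op 8: tick 4 -> clock=19.
Op 9: tick 3 -> clock=22.
Op 10: insert a.com -> 10.0.0.3 (expiry=22+6=28). clock=22
Op 11: tick 2 -> clock=24.
Op 12: insert d.com -> 10.0.0.4 (expiry=24+1=25). clock=24
Op 13: tick 5 -> clock=29. purged={a.com,d.com}
Op 14: insert b.com -> 10.0.0.7 (expiry=29+1=30). clock=29
Op 15: insert d.com -> 10.0.0.3 (expiry=29+1=30). clock=29
Op 16: tick 3 -> clock=32. purged={b.com,d.com}
Op 17: insert b.com -> 10.0.0.4 (expiry=32+5=37). clock=32
Op 18: insert c.com -> 10.0.0.8 (expiry=32+1=33). clock=32
Op 19: insert c.com -> 10.0.0.6 (expiry=32+3=35). clock=32
lookup d.com: not in cache (expired or never inserted)

Answer: NXDOMAIN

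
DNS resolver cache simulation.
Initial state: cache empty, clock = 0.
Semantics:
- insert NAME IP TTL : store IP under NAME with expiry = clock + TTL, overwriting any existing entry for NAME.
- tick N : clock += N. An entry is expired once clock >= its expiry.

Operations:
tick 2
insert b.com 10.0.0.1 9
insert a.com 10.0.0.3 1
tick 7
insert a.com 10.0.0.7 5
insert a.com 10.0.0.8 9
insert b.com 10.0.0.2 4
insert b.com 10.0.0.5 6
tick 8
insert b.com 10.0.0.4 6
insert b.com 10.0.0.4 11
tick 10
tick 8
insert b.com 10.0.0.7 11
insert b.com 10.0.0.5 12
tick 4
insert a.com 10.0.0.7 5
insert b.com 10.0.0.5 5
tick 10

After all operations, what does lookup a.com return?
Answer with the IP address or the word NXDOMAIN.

Op 1: tick 2 -> clock=2.
Op 2: insert b.com -> 10.0.0.1 (expiry=2+9=11). clock=2
Op 3: insert a.com -> 10.0.0.3 (expiry=2+1=3). clock=2
Op 4: tick 7 -> clock=9. purged={a.com}
Op 5: insert a.com -> 10.0.0.7 (expiry=9+5=14). clock=9
Op 6: insert a.com -> 10.0.0.8 (expiry=9+9=18). clock=9
Op 7: insert b.com -> 10.0.0.2 (expiry=9+4=13). clock=9
Op 8: insert b.com -> 10.0.0.5 (expiry=9+6=15). clock=9
Op 9: tick 8 -> clock=17. purged={b.com}
Op 10: insert b.com -> 10.0.0.4 (expiry=17+6=23). clock=17
Op 11: insert b.com -> 10.0.0.4 (expiry=17+11=28). clock=17
Op 12: tick 10 -> clock=27. purged={a.com}
Op 13: tick 8 -> clock=35. purged={b.com}
Op 14: insert b.com -> 10.0.0.7 (expiry=35+11=46). clock=35
Op 15: insert b.com -> 10.0.0.5 (expiry=35+12=47). clock=35
Op 16: tick 4 -> clock=39.
Op 17: insert a.com -> 10.0.0.7 (expiry=39+5=44). clock=39
Op 18: insert b.com -> 10.0.0.5 (expiry=39+5=44). clock=39
Op 19: tick 10 -> clock=49. purged={a.com,b.com}
lookup a.com: not in cache (expired or never inserted)

Answer: NXDOMAIN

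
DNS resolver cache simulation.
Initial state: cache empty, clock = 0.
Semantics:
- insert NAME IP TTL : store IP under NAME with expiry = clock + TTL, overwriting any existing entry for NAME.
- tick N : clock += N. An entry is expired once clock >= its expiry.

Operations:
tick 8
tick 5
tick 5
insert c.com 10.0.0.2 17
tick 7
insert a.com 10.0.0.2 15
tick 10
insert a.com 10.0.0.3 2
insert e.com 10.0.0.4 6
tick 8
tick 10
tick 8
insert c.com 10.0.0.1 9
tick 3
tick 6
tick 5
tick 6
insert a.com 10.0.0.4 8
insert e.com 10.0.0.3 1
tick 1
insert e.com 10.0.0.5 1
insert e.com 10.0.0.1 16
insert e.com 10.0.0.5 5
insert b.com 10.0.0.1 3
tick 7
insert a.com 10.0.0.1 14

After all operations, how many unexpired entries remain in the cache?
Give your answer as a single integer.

Answer: 1

Derivation:
Op 1: tick 8 -> clock=8.
Op 2: tick 5 -> clock=13.
Op 3: tick 5 -> clock=18.
Op 4: insert c.com -> 10.0.0.2 (expiry=18+17=35). clock=18
Op 5: tick 7 -> clock=25.
Op 6: insert a.com -> 10.0.0.2 (expiry=25+15=40). clock=25
Op 7: tick 10 -> clock=35. purged={c.com}
Op 8: insert a.com -> 10.0.0.3 (expiry=35+2=37). clock=35
Op 9: insert e.com -> 10.0.0.4 (expiry=35+6=41). clock=35
Op 10: tick 8 -> clock=43. purged={a.com,e.com}
Op 11: tick 10 -> clock=53.
Op 12: tick 8 -> clock=61.
Op 13: insert c.com -> 10.0.0.1 (expiry=61+9=70). clock=61
Op 14: tick 3 -> clock=64.
Op 15: tick 6 -> clock=70. purged={c.com}
Op 16: tick 5 -> clock=75.
Op 17: tick 6 -> clock=81.
Op 18: insert a.com -> 10.0.0.4 (expiry=81+8=89). clock=81
Op 19: insert e.com -> 10.0.0.3 (expiry=81+1=82). clock=81
Op 20: tick 1 -> clock=82. purged={e.com}
Op 21: insert e.com -> 10.0.0.5 (expiry=82+1=83). clock=82
Op 22: insert e.com -> 10.0.0.1 (expiry=82+16=98). clock=82
Op 23: insert e.com -> 10.0.0.5 (expiry=82+5=87). clock=82
Op 24: insert b.com -> 10.0.0.1 (expiry=82+3=85). clock=82
Op 25: tick 7 -> clock=89. purged={a.com,b.com,e.com}
Op 26: insert a.com -> 10.0.0.1 (expiry=89+14=103). clock=89
Final cache (unexpired): {a.com} -> size=1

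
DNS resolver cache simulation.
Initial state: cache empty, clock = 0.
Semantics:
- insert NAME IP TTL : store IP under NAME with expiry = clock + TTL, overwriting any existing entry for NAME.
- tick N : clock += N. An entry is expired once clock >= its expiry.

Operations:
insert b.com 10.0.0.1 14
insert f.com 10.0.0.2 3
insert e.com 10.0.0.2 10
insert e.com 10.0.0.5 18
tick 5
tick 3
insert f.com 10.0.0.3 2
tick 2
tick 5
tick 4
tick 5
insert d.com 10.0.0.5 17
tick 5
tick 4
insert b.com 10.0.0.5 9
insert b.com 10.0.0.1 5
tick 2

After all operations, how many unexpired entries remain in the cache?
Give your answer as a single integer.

Answer: 2

Derivation:
Op 1: insert b.com -> 10.0.0.1 (expiry=0+14=14). clock=0
Op 2: insert f.com -> 10.0.0.2 (expiry=0+3=3). clock=0
Op 3: insert e.com -> 10.0.0.2 (expiry=0+10=10). clock=0
Op 4: insert e.com -> 10.0.0.5 (expiry=0+18=18). clock=0
Op 5: tick 5 -> clock=5. purged={f.com}
Op 6: tick 3 -> clock=8.
Op 7: insert f.com -> 10.0.0.3 (expiry=8+2=10). clock=8
Op 8: tick 2 -> clock=10. purged={f.com}
Op 9: tick 5 -> clock=15. purged={b.com}
Op 10: tick 4 -> clock=19. purged={e.com}
Op 11: tick 5 -> clock=24.
Op 12: insert d.com -> 10.0.0.5 (expiry=24+17=41). clock=24
Op 13: tick 5 -> clock=29.
Op 14: tick 4 -> clock=33.
Op 15: insert b.com -> 10.0.0.5 (expiry=33+9=42). clock=33
Op 16: insert b.com -> 10.0.0.1 (expiry=33+5=38). clock=33
Op 17: tick 2 -> clock=35.
Final cache (unexpired): {b.com,d.com} -> size=2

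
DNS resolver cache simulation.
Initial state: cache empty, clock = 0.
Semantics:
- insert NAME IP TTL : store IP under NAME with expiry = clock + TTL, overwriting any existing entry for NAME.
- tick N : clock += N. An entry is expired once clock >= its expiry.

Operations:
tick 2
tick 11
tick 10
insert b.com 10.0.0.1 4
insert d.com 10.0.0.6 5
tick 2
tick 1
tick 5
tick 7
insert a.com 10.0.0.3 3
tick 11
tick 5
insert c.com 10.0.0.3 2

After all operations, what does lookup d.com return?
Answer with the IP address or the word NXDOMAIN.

Answer: NXDOMAIN

Derivation:
Op 1: tick 2 -> clock=2.
Op 2: tick 11 -> clock=13.
Op 3: tick 10 -> clock=23.
Op 4: insert b.com -> 10.0.0.1 (expiry=23+4=27). clock=23
Op 5: insert d.com -> 10.0.0.6 (expiry=23+5=28). clock=23
Op 6: tick 2 -> clock=25.
Op 7: tick 1 -> clock=26.
Op 8: tick 5 -> clock=31. purged={b.com,d.com}
Op 9: tick 7 -> clock=38.
Op 10: insert a.com -> 10.0.0.3 (expiry=38+3=41). clock=38
Op 11: tick 11 -> clock=49. purged={a.com}
Op 12: tick 5 -> clock=54.
Op 13: insert c.com -> 10.0.0.3 (expiry=54+2=56). clock=54
lookup d.com: not in cache (expired or never inserted)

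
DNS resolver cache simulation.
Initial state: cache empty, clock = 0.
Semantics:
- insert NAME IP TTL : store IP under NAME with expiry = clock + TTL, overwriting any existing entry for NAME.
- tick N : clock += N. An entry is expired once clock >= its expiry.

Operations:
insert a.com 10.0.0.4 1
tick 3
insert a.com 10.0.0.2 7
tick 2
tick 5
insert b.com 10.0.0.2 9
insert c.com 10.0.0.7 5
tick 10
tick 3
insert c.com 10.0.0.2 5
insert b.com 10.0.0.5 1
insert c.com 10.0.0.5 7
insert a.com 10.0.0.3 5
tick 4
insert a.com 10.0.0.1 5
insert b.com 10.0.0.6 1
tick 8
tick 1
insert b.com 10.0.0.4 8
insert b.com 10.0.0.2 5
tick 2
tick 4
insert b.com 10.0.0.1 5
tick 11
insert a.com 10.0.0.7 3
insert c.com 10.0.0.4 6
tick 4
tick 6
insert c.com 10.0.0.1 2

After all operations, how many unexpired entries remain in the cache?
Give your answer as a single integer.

Answer: 1

Derivation:
Op 1: insert a.com -> 10.0.0.4 (expiry=0+1=1). clock=0
Op 2: tick 3 -> clock=3. purged={a.com}
Op 3: insert a.com -> 10.0.0.2 (expiry=3+7=10). clock=3
Op 4: tick 2 -> clock=5.
Op 5: tick 5 -> clock=10. purged={a.com}
Op 6: insert b.com -> 10.0.0.2 (expiry=10+9=19). clock=10
Op 7: insert c.com -> 10.0.0.7 (expiry=10+5=15). clock=10
Op 8: tick 10 -> clock=20. purged={b.com,c.com}
Op 9: tick 3 -> clock=23.
Op 10: insert c.com -> 10.0.0.2 (expiry=23+5=28). clock=23
Op 11: insert b.com -> 10.0.0.5 (expiry=23+1=24). clock=23
Op 12: insert c.com -> 10.0.0.5 (expiry=23+7=30). clock=23
Op 13: insert a.com -> 10.0.0.3 (expiry=23+5=28). clock=23
Op 14: tick 4 -> clock=27. purged={b.com}
Op 15: insert a.com -> 10.0.0.1 (expiry=27+5=32). clock=27
Op 16: insert b.com -> 10.0.0.6 (expiry=27+1=28). clock=27
Op 17: tick 8 -> clock=35. purged={a.com,b.com,c.com}
Op 18: tick 1 -> clock=36.
Op 19: insert b.com -> 10.0.0.4 (expiry=36+8=44). clock=36
Op 20: insert b.com -> 10.0.0.2 (expiry=36+5=41). clock=36
Op 21: tick 2 -> clock=38.
Op 22: tick 4 -> clock=42. purged={b.com}
Op 23: insert b.com -> 10.0.0.1 (expiry=42+5=47). clock=42
Op 24: tick 11 -> clock=53. purged={b.com}
Op 25: insert a.com -> 10.0.0.7 (expiry=53+3=56). clock=53
Op 26: insert c.com -> 10.0.0.4 (expiry=53+6=59). clock=53
Op 27: tick 4 -> clock=57. purged={a.com}
Op 28: tick 6 -> clock=63. purged={c.com}
Op 29: insert c.com -> 10.0.0.1 (expiry=63+2=65). clock=63
Final cache (unexpired): {c.com} -> size=1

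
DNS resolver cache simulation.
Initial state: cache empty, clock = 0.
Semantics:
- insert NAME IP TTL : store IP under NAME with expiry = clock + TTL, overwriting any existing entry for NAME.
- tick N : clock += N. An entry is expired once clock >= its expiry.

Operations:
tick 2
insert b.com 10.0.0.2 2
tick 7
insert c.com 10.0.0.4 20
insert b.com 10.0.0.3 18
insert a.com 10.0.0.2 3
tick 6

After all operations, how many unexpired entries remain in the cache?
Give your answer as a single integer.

Answer: 2

Derivation:
Op 1: tick 2 -> clock=2.
Op 2: insert b.com -> 10.0.0.2 (expiry=2+2=4). clock=2
Op 3: tick 7 -> clock=9. purged={b.com}
Op 4: insert c.com -> 10.0.0.4 (expiry=9+20=29). clock=9
Op 5: insert b.com -> 10.0.0.3 (expiry=9+18=27). clock=9
Op 6: insert a.com -> 10.0.0.2 (expiry=9+3=12). clock=9
Op 7: tick 6 -> clock=15. purged={a.com}
Final cache (unexpired): {b.com,c.com} -> size=2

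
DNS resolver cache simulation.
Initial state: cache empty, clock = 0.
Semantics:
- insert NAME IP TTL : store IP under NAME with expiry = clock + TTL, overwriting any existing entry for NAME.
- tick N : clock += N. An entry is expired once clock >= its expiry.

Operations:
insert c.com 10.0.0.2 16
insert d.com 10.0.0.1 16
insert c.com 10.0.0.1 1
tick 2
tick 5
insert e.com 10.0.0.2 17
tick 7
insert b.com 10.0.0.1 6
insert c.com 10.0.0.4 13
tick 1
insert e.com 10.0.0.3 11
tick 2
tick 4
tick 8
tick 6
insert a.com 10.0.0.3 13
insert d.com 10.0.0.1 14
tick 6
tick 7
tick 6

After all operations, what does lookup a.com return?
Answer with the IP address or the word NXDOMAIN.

Answer: NXDOMAIN

Derivation:
Op 1: insert c.com -> 10.0.0.2 (expiry=0+16=16). clock=0
Op 2: insert d.com -> 10.0.0.1 (expiry=0+16=16). clock=0
Op 3: insert c.com -> 10.0.0.1 (expiry=0+1=1). clock=0
Op 4: tick 2 -> clock=2. purged={c.com}
Op 5: tick 5 -> clock=7.
Op 6: insert e.com -> 10.0.0.2 (expiry=7+17=24). clock=7
Op 7: tick 7 -> clock=14.
Op 8: insert b.com -> 10.0.0.1 (expiry=14+6=20). clock=14
Op 9: insert c.com -> 10.0.0.4 (expiry=14+13=27). clock=14
Op 10: tick 1 -> clock=15.
Op 11: insert e.com -> 10.0.0.3 (expiry=15+11=26). clock=15
Op 12: tick 2 -> clock=17. purged={d.com}
Op 13: tick 4 -> clock=21. purged={b.com}
Op 14: tick 8 -> clock=29. purged={c.com,e.com}
Op 15: tick 6 -> clock=35.
Op 16: insert a.com -> 10.0.0.3 (expiry=35+13=48). clock=35
Op 17: insert d.com -> 10.0.0.1 (expiry=35+14=49). clock=35
Op 18: tick 6 -> clock=41.
Op 19: tick 7 -> clock=48. purged={a.com}
Op 20: tick 6 -> clock=54. purged={d.com}
lookup a.com: not in cache (expired or never inserted)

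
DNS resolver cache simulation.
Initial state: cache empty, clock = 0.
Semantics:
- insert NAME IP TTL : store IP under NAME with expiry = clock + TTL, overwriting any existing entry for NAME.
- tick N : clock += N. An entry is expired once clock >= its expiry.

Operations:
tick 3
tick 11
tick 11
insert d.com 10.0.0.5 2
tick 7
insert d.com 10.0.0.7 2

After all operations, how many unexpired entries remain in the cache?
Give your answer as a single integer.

Op 1: tick 3 -> clock=3.
Op 2: tick 11 -> clock=14.
Op 3: tick 11 -> clock=25.
Op 4: insert d.com -> 10.0.0.5 (expiry=25+2=27). clock=25
Op 5: tick 7 -> clock=32. purged={d.com}
Op 6: insert d.com -> 10.0.0.7 (expiry=32+2=34). clock=32
Final cache (unexpired): {d.com} -> size=1

Answer: 1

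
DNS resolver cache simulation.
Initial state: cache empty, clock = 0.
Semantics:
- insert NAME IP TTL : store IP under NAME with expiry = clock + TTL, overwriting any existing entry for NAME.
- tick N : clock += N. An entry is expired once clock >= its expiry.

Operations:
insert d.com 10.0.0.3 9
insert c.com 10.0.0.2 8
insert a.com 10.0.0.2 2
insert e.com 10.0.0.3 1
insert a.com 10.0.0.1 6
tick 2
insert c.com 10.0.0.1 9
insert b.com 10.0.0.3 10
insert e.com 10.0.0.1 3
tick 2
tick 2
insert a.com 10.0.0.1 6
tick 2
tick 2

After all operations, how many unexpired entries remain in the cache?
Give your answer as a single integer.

Op 1: insert d.com -> 10.0.0.3 (expiry=0+9=9). clock=0
Op 2: insert c.com -> 10.0.0.2 (expiry=0+8=8). clock=0
Op 3: insert a.com -> 10.0.0.2 (expiry=0+2=2). clock=0
Op 4: insert e.com -> 10.0.0.3 (expiry=0+1=1). clock=0
Op 5: insert a.com -> 10.0.0.1 (expiry=0+6=6). clock=0
Op 6: tick 2 -> clock=2. purged={e.com}
Op 7: insert c.com -> 10.0.0.1 (expiry=2+9=11). clock=2
Op 8: insert b.com -> 10.0.0.3 (expiry=2+10=12). clock=2
Op 9: insert e.com -> 10.0.0.1 (expiry=2+3=5). clock=2
Op 10: tick 2 -> clock=4.
Op 11: tick 2 -> clock=6. purged={a.com,e.com}
Op 12: insert a.com -> 10.0.0.1 (expiry=6+6=12). clock=6
Op 13: tick 2 -> clock=8.
Op 14: tick 2 -> clock=10. purged={d.com}
Final cache (unexpired): {a.com,b.com,c.com} -> size=3

Answer: 3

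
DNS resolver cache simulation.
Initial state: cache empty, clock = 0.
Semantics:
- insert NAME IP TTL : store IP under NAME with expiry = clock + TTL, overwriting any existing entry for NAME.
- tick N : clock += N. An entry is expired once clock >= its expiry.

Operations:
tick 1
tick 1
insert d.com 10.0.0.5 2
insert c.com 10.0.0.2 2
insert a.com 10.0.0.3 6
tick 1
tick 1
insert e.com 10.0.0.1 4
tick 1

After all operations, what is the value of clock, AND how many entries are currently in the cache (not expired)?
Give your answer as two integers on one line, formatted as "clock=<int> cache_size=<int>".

Answer: clock=5 cache_size=2

Derivation:
Op 1: tick 1 -> clock=1.
Op 2: tick 1 -> clock=2.
Op 3: insert d.com -> 10.0.0.5 (expiry=2+2=4). clock=2
Op 4: insert c.com -> 10.0.0.2 (expiry=2+2=4). clock=2
Op 5: insert a.com -> 10.0.0.3 (expiry=2+6=8). clock=2
Op 6: tick 1 -> clock=3.
Op 7: tick 1 -> clock=4. purged={c.com,d.com}
Op 8: insert e.com -> 10.0.0.1 (expiry=4+4=8). clock=4
Op 9: tick 1 -> clock=5.
Final clock = 5
Final cache (unexpired): {a.com,e.com} -> size=2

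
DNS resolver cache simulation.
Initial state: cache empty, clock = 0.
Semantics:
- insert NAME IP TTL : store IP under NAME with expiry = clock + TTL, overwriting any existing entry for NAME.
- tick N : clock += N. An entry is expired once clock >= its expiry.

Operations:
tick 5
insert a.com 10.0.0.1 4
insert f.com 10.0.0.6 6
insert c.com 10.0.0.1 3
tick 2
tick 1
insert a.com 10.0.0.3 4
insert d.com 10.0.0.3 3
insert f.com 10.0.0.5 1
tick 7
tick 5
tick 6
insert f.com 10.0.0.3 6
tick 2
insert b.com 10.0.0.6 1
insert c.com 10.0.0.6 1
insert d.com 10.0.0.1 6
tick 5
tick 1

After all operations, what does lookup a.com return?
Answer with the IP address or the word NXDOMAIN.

Op 1: tick 5 -> clock=5.
Op 2: insert a.com -> 10.0.0.1 (expiry=5+4=9). clock=5
Op 3: insert f.com -> 10.0.0.6 (expiry=5+6=11). clock=5
Op 4: insert c.com -> 10.0.0.1 (expiry=5+3=8). clock=5
Op 5: tick 2 -> clock=7.
Op 6: tick 1 -> clock=8. purged={c.com}
Op 7: insert a.com -> 10.0.0.3 (expiry=8+4=12). clock=8
Op 8: insert d.com -> 10.0.0.3 (expiry=8+3=11). clock=8
Op 9: insert f.com -> 10.0.0.5 (expiry=8+1=9). clock=8
Op 10: tick 7 -> clock=15. purged={a.com,d.com,f.com}
Op 11: tick 5 -> clock=20.
Op 12: tick 6 -> clock=26.
Op 13: insert f.com -> 10.0.0.3 (expiry=26+6=32). clock=26
Op 14: tick 2 -> clock=28.
Op 15: insert b.com -> 10.0.0.6 (expiry=28+1=29). clock=28
Op 16: insert c.com -> 10.0.0.6 (expiry=28+1=29). clock=28
Op 17: insert d.com -> 10.0.0.1 (expiry=28+6=34). clock=28
Op 18: tick 5 -> clock=33. purged={b.com,c.com,f.com}
Op 19: tick 1 -> clock=34. purged={d.com}
lookup a.com: not in cache (expired or never inserted)

Answer: NXDOMAIN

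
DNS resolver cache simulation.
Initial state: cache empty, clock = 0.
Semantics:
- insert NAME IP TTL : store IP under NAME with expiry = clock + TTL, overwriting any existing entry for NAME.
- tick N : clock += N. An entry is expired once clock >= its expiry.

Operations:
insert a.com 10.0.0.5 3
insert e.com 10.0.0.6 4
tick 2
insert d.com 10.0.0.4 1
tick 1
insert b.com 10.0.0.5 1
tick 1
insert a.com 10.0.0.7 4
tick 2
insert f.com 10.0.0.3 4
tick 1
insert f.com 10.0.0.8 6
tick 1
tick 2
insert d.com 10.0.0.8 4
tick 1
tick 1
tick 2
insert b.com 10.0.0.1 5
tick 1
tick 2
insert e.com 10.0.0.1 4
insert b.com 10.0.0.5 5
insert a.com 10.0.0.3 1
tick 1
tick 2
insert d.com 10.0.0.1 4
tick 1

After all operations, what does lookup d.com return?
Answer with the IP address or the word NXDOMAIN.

Answer: 10.0.0.1

Derivation:
Op 1: insert a.com -> 10.0.0.5 (expiry=0+3=3). clock=0
Op 2: insert e.com -> 10.0.0.6 (expiry=0+4=4). clock=0
Op 3: tick 2 -> clock=2.
Op 4: insert d.com -> 10.0.0.4 (expiry=2+1=3). clock=2
Op 5: tick 1 -> clock=3. purged={a.com,d.com}
Op 6: insert b.com -> 10.0.0.5 (expiry=3+1=4). clock=3
Op 7: tick 1 -> clock=4. purged={b.com,e.com}
Op 8: insert a.com -> 10.0.0.7 (expiry=4+4=8). clock=4
Op 9: tick 2 -> clock=6.
Op 10: insert f.com -> 10.0.0.3 (expiry=6+4=10). clock=6
Op 11: tick 1 -> clock=7.
Op 12: insert f.com -> 10.0.0.8 (expiry=7+6=13). clock=7
Op 13: tick 1 -> clock=8. purged={a.com}
Op 14: tick 2 -> clock=10.
Op 15: insert d.com -> 10.0.0.8 (expiry=10+4=14). clock=10
Op 16: tick 1 -> clock=11.
Op 17: tick 1 -> clock=12.
Op 18: tick 2 -> clock=14. purged={d.com,f.com}
Op 19: insert b.com -> 10.0.0.1 (expiry=14+5=19). clock=14
Op 20: tick 1 -> clock=15.
Op 21: tick 2 -> clock=17.
Op 22: insert e.com -> 10.0.0.1 (expiry=17+4=21). clock=17
Op 23: insert b.com -> 10.0.0.5 (expiry=17+5=22). clock=17
Op 24: insert a.com -> 10.0.0.3 (expiry=17+1=18). clock=17
Op 25: tick 1 -> clock=18. purged={a.com}
Op 26: tick 2 -> clock=20.
Op 27: insert d.com -> 10.0.0.1 (expiry=20+4=24). clock=20
Op 28: tick 1 -> clock=21. purged={e.com}
lookup d.com: present, ip=10.0.0.1 expiry=24 > clock=21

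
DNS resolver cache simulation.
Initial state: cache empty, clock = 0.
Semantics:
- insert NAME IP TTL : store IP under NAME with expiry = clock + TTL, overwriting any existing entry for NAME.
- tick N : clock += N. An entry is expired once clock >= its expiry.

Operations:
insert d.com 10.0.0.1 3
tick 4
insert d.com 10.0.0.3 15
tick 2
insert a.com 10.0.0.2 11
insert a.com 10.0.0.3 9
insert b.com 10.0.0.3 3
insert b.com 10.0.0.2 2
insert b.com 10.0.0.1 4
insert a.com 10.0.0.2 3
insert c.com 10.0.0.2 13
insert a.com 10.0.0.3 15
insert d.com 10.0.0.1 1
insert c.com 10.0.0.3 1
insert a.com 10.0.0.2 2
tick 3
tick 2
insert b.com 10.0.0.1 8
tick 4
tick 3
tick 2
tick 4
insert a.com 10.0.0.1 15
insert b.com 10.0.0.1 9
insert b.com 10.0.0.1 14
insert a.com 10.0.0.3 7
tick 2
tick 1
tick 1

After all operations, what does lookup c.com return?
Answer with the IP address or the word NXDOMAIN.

Op 1: insert d.com -> 10.0.0.1 (expiry=0+3=3). clock=0
Op 2: tick 4 -> clock=4. purged={d.com}
Op 3: insert d.com -> 10.0.0.3 (expiry=4+15=19). clock=4
Op 4: tick 2 -> clock=6.
Op 5: insert a.com -> 10.0.0.2 (expiry=6+11=17). clock=6
Op 6: insert a.com -> 10.0.0.3 (expiry=6+9=15). clock=6
Op 7: insert b.com -> 10.0.0.3 (expiry=6+3=9). clock=6
Op 8: insert b.com -> 10.0.0.2 (expiry=6+2=8). clock=6
Op 9: insert b.com -> 10.0.0.1 (expiry=6+4=10). clock=6
Op 10: insert a.com -> 10.0.0.2 (expiry=6+3=9). clock=6
Op 11: insert c.com -> 10.0.0.2 (expiry=6+13=19). clock=6
Op 12: insert a.com -> 10.0.0.3 (expiry=6+15=21). clock=6
Op 13: insert d.com -> 10.0.0.1 (expiry=6+1=7). clock=6
Op 14: insert c.com -> 10.0.0.3 (expiry=6+1=7). clock=6
Op 15: insert a.com -> 10.0.0.2 (expiry=6+2=8). clock=6
Op 16: tick 3 -> clock=9. purged={a.com,c.com,d.com}
Op 17: tick 2 -> clock=11. purged={b.com}
Op 18: insert b.com -> 10.0.0.1 (expiry=11+8=19). clock=11
Op 19: tick 4 -> clock=15.
Op 20: tick 3 -> clock=18.
Op 21: tick 2 -> clock=20. purged={b.com}
Op 22: tick 4 -> clock=24.
Op 23: insert a.com -> 10.0.0.1 (expiry=24+15=39). clock=24
Op 24: insert b.com -> 10.0.0.1 (expiry=24+9=33). clock=24
Op 25: insert b.com -> 10.0.0.1 (expiry=24+14=38). clock=24
Op 26: insert a.com -> 10.0.0.3 (expiry=24+7=31). clock=24
Op 27: tick 2 -> clock=26.
Op 28: tick 1 -> clock=27.
Op 29: tick 1 -> clock=28.
lookup c.com: not in cache (expired or never inserted)

Answer: NXDOMAIN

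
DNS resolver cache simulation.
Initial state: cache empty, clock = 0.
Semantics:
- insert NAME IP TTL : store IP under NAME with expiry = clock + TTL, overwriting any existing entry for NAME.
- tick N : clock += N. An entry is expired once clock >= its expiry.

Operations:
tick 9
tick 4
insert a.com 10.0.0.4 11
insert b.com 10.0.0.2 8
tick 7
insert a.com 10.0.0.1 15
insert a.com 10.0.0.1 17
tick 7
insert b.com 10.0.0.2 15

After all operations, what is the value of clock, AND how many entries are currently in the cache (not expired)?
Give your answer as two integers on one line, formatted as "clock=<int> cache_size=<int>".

Answer: clock=27 cache_size=2

Derivation:
Op 1: tick 9 -> clock=9.
Op 2: tick 4 -> clock=13.
Op 3: insert a.com -> 10.0.0.4 (expiry=13+11=24). clock=13
Op 4: insert b.com -> 10.0.0.2 (expiry=13+8=21). clock=13
Op 5: tick 7 -> clock=20.
Op 6: insert a.com -> 10.0.0.1 (expiry=20+15=35). clock=20
Op 7: insert a.com -> 10.0.0.1 (expiry=20+17=37). clock=20
Op 8: tick 7 -> clock=27. purged={b.com}
Op 9: insert b.com -> 10.0.0.2 (expiry=27+15=42). clock=27
Final clock = 27
Final cache (unexpired): {a.com,b.com} -> size=2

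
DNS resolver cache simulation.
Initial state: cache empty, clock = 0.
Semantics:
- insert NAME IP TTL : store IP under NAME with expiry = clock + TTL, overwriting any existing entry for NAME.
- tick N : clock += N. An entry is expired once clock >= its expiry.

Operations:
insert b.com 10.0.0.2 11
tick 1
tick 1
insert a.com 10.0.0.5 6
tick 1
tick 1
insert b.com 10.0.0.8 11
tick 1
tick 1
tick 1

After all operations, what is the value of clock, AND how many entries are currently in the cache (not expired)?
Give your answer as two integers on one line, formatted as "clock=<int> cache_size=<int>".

Answer: clock=7 cache_size=2

Derivation:
Op 1: insert b.com -> 10.0.0.2 (expiry=0+11=11). clock=0
Op 2: tick 1 -> clock=1.
Op 3: tick 1 -> clock=2.
Op 4: insert a.com -> 10.0.0.5 (expiry=2+6=8). clock=2
Op 5: tick 1 -> clock=3.
Op 6: tick 1 -> clock=4.
Op 7: insert b.com -> 10.0.0.8 (expiry=4+11=15). clock=4
Op 8: tick 1 -> clock=5.
Op 9: tick 1 -> clock=6.
Op 10: tick 1 -> clock=7.
Final clock = 7
Final cache (unexpired): {a.com,b.com} -> size=2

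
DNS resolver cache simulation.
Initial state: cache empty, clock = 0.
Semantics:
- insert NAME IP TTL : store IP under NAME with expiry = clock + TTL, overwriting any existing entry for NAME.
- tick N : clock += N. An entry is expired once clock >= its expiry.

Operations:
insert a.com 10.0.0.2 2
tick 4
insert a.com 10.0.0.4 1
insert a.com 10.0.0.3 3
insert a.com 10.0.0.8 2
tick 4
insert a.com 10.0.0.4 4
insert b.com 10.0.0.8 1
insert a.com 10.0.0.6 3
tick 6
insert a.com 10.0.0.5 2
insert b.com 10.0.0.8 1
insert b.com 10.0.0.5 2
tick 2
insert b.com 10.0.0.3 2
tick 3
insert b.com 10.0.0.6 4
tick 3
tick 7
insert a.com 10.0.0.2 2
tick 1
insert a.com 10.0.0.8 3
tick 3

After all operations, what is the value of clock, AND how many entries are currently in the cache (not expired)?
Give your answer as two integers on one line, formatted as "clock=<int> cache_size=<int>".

Answer: clock=33 cache_size=0

Derivation:
Op 1: insert a.com -> 10.0.0.2 (expiry=0+2=2). clock=0
Op 2: tick 4 -> clock=4. purged={a.com}
Op 3: insert a.com -> 10.0.0.4 (expiry=4+1=5). clock=4
Op 4: insert a.com -> 10.0.0.3 (expiry=4+3=7). clock=4
Op 5: insert a.com -> 10.0.0.8 (expiry=4+2=6). clock=4
Op 6: tick 4 -> clock=8. purged={a.com}
Op 7: insert a.com -> 10.0.0.4 (expiry=8+4=12). clock=8
Op 8: insert b.com -> 10.0.0.8 (expiry=8+1=9). clock=8
Op 9: insert a.com -> 10.0.0.6 (expiry=8+3=11). clock=8
Op 10: tick 6 -> clock=14. purged={a.com,b.com}
Op 11: insert a.com -> 10.0.0.5 (expiry=14+2=16). clock=14
Op 12: insert b.com -> 10.0.0.8 (expiry=14+1=15). clock=14
Op 13: insert b.com -> 10.0.0.5 (expiry=14+2=16). clock=14
Op 14: tick 2 -> clock=16. purged={a.com,b.com}
Op 15: insert b.com -> 10.0.0.3 (expiry=16+2=18). clock=16
Op 16: tick 3 -> clock=19. purged={b.com}
Op 17: insert b.com -> 10.0.0.6 (expiry=19+4=23). clock=19
Op 18: tick 3 -> clock=22.
Op 19: tick 7 -> clock=29. purged={b.com}
Op 20: insert a.com -> 10.0.0.2 (expiry=29+2=31). clock=29
Op 21: tick 1 -> clock=30.
Op 22: insert a.com -> 10.0.0.8 (expiry=30+3=33). clock=30
Op 23: tick 3 -> clock=33. purged={a.com}
Final clock = 33
Final cache (unexpired): {} -> size=0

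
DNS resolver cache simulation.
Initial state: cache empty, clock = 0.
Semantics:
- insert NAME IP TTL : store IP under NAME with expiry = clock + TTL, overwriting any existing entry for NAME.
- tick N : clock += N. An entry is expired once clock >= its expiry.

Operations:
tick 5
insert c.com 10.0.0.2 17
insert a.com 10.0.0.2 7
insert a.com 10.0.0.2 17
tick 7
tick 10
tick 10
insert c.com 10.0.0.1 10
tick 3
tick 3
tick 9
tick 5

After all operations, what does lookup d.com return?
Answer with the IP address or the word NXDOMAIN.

Answer: NXDOMAIN

Derivation:
Op 1: tick 5 -> clock=5.
Op 2: insert c.com -> 10.0.0.2 (expiry=5+17=22). clock=5
Op 3: insert a.com -> 10.0.0.2 (expiry=5+7=12). clock=5
Op 4: insert a.com -> 10.0.0.2 (expiry=5+17=22). clock=5
Op 5: tick 7 -> clock=12.
Op 6: tick 10 -> clock=22. purged={a.com,c.com}
Op 7: tick 10 -> clock=32.
Op 8: insert c.com -> 10.0.0.1 (expiry=32+10=42). clock=32
Op 9: tick 3 -> clock=35.
Op 10: tick 3 -> clock=38.
Op 11: tick 9 -> clock=47. purged={c.com}
Op 12: tick 5 -> clock=52.
lookup d.com: not in cache (expired or never inserted)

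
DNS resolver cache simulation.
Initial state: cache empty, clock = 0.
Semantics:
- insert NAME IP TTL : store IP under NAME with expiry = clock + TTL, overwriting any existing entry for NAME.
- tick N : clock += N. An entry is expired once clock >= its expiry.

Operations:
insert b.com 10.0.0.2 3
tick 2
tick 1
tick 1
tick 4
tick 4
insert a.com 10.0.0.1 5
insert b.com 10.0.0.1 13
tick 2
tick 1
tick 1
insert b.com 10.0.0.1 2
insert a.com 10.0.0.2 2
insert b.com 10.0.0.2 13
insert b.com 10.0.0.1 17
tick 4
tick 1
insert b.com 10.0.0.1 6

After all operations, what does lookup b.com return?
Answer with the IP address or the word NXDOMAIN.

Op 1: insert b.com -> 10.0.0.2 (expiry=0+3=3). clock=0
Op 2: tick 2 -> clock=2.
Op 3: tick 1 -> clock=3. purged={b.com}
Op 4: tick 1 -> clock=4.
Op 5: tick 4 -> clock=8.
Op 6: tick 4 -> clock=12.
Op 7: insert a.com -> 10.0.0.1 (expiry=12+5=17). clock=12
Op 8: insert b.com -> 10.0.0.1 (expiry=12+13=25). clock=12
Op 9: tick 2 -> clock=14.
Op 10: tick 1 -> clock=15.
Op 11: tick 1 -> clock=16.
Op 12: insert b.com -> 10.0.0.1 (expiry=16+2=18). clock=16
Op 13: insert a.com -> 10.0.0.2 (expiry=16+2=18). clock=16
Op 14: insert b.com -> 10.0.0.2 (expiry=16+13=29). clock=16
Op 15: insert b.com -> 10.0.0.1 (expiry=16+17=33). clock=16
Op 16: tick 4 -> clock=20. purged={a.com}
Op 17: tick 1 -> clock=21.
Op 18: insert b.com -> 10.0.0.1 (expiry=21+6=27). clock=21
lookup b.com: present, ip=10.0.0.1 expiry=27 > clock=21

Answer: 10.0.0.1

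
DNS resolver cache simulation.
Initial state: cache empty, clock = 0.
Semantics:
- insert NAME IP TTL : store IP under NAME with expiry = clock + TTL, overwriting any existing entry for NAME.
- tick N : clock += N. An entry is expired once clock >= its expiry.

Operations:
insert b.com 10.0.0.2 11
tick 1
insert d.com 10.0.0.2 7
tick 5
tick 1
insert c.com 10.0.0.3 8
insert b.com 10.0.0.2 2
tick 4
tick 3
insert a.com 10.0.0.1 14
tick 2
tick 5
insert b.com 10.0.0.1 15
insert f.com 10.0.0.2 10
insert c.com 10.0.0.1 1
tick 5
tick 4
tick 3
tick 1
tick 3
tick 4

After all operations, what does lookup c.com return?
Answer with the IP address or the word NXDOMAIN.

Op 1: insert b.com -> 10.0.0.2 (expiry=0+11=11). clock=0
Op 2: tick 1 -> clock=1.
Op 3: insert d.com -> 10.0.0.2 (expiry=1+7=8). clock=1
Op 4: tick 5 -> clock=6.
Op 5: tick 1 -> clock=7.
Op 6: insert c.com -> 10.0.0.3 (expiry=7+8=15). clock=7
Op 7: insert b.com -> 10.0.0.2 (expiry=7+2=9). clock=7
Op 8: tick 4 -> clock=11. purged={b.com,d.com}
Op 9: tick 3 -> clock=14.
Op 10: insert a.com -> 10.0.0.1 (expiry=14+14=28). clock=14
Op 11: tick 2 -> clock=16. purged={c.com}
Op 12: tick 5 -> clock=21.
Op 13: insert b.com -> 10.0.0.1 (expiry=21+15=36). clock=21
Op 14: insert f.com -> 10.0.0.2 (expiry=21+10=31). clock=21
Op 15: insert c.com -> 10.0.0.1 (expiry=21+1=22). clock=21
Op 16: tick 5 -> clock=26. purged={c.com}
Op 17: tick 4 -> clock=30. purged={a.com}
Op 18: tick 3 -> clock=33. purged={f.com}
Op 19: tick 1 -> clock=34.
Op 20: tick 3 -> clock=37. purged={b.com}
Op 21: tick 4 -> clock=41.
lookup c.com: not in cache (expired or never inserted)

Answer: NXDOMAIN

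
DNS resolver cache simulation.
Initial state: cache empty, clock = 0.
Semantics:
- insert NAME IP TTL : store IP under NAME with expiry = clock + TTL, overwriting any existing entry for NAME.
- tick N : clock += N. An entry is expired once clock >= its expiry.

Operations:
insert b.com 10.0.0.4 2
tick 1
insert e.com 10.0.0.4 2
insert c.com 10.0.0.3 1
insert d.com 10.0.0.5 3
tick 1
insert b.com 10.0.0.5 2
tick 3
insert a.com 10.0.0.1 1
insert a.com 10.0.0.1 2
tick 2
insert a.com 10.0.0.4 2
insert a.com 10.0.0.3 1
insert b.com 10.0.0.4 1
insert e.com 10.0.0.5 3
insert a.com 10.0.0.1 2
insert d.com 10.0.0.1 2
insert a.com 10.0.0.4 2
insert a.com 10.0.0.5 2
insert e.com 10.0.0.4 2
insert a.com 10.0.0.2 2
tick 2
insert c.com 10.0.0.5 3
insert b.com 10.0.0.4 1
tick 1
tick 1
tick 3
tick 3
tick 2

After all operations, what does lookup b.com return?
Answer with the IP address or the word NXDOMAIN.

Op 1: insert b.com -> 10.0.0.4 (expiry=0+2=2). clock=0
Op 2: tick 1 -> clock=1.
Op 3: insert e.com -> 10.0.0.4 (expiry=1+2=3). clock=1
Op 4: insert c.com -> 10.0.0.3 (expiry=1+1=2). clock=1
Op 5: insert d.com -> 10.0.0.5 (expiry=1+3=4). clock=1
Op 6: tick 1 -> clock=2. purged={b.com,c.com}
Op 7: insert b.com -> 10.0.0.5 (expiry=2+2=4). clock=2
Op 8: tick 3 -> clock=5. purged={b.com,d.com,e.com}
Op 9: insert a.com -> 10.0.0.1 (expiry=5+1=6). clock=5
Op 10: insert a.com -> 10.0.0.1 (expiry=5+2=7). clock=5
Op 11: tick 2 -> clock=7. purged={a.com}
Op 12: insert a.com -> 10.0.0.4 (expiry=7+2=9). clock=7
Op 13: insert a.com -> 10.0.0.3 (expiry=7+1=8). clock=7
Op 14: insert b.com -> 10.0.0.4 (expiry=7+1=8). clock=7
Op 15: insert e.com -> 10.0.0.5 (expiry=7+3=10). clock=7
Op 16: insert a.com -> 10.0.0.1 (expiry=7+2=9). clock=7
Op 17: insert d.com -> 10.0.0.1 (expiry=7+2=9). clock=7
Op 18: insert a.com -> 10.0.0.4 (expiry=7+2=9). clock=7
Op 19: insert a.com -> 10.0.0.5 (expiry=7+2=9). clock=7
Op 20: insert e.com -> 10.0.0.4 (expiry=7+2=9). clock=7
Op 21: insert a.com -> 10.0.0.2 (expiry=7+2=9). clock=7
Op 22: tick 2 -> clock=9. purged={a.com,b.com,d.com,e.com}
Op 23: insert c.com -> 10.0.0.5 (expiry=9+3=12). clock=9
Op 24: insert b.com -> 10.0.0.4 (expiry=9+1=10). clock=9
Op 25: tick 1 -> clock=10. purged={b.com}
Op 26: tick 1 -> clock=11.
Op 27: tick 3 -> clock=14. purged={c.com}
Op 28: tick 3 -> clock=17.
Op 29: tick 2 -> clock=19.
lookup b.com: not in cache (expired or never inserted)

Answer: NXDOMAIN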